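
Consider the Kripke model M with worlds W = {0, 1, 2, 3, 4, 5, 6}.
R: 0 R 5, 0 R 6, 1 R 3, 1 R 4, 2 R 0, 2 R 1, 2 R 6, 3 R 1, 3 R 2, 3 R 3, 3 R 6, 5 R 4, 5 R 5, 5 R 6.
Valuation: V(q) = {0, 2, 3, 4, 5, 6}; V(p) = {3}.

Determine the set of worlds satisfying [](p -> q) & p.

3

Recall that []ψ holds at a world iff ψ holds at every accessible world, and <>ψ holds iff ψ holds at some accessible world.
Let φ = [](p -> q) & p. Evaluate φ at each world:
  0 (successors {5, 6}): φ is false.
  1 (successors {3, 4}): φ is false.
  2 (successors {0, 1, 6}): φ is false.
  3 (successors {1, 2, 3, 6}): φ is true.
  4 (successors ∅): φ is false.
  5 (successors {4, 5, 6}): φ is false.
  6 (successors ∅): φ is false.
For instance, at 5:
  At 5: [](p -> q) is true, p is false, so [](p -> q) & p is false.
    At 5: [](p -> q) requires p -> q at every successor {4, 5, 6}.
      At 4: p -> q is true.
      At 5: p -> q is true.
      At 6: p -> q is true.
    So [](p -> q) is true at 5.
Satisfying worlds: {3}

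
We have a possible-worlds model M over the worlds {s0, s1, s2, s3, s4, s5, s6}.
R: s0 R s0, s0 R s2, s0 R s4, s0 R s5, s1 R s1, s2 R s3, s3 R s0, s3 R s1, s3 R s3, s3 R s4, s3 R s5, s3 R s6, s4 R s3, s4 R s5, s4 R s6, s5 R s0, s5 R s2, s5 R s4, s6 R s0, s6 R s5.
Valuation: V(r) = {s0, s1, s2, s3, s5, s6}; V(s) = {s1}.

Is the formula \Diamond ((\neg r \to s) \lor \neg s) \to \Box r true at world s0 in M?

No

At s0: \Diamond ((\neg r \to s) \lor \neg s) is true, \Box r is false, so \Diamond ((\neg r \to s) \lor \neg s) \to \Box r is false.
  At s0: \Diamond ((\neg r \to s) \lor \neg s) requires (\neg r \to s) \lor \neg s at some successor in {s0, s2, s4, s5}.
    (\neg r \to s) \lor \neg s holds at s0, so \Diamond ((\neg r \to s) \lor \neg s) is true at s0.
  At s0: \Box r requires r at every successor {s0, s2, s4, s5}.
    r fails at s4, so \Box r is false at s0.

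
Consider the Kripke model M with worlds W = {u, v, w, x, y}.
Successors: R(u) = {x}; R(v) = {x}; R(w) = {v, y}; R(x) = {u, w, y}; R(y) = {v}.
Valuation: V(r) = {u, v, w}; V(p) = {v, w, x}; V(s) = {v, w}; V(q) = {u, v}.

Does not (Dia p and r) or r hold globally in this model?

Yes

Let φ = not (Dia p and r) or r. Evaluate φ at each world:
  u (successors {x}): φ is true.
  v (successors {x}): φ is true.
  w (successors {v, y}): φ is true.
  x (successors {u, w, y}): φ is true.
  y (successors {v}): φ is true.
For instance, at y:
  At y: not (Dia p and r) is true, r is false, so not (Dia p and r) or r is true.
    At y: Dia p and r is false, so not (Dia p and r) is true.
      At y: Dia p is true, r is false, so Dia p and r is false.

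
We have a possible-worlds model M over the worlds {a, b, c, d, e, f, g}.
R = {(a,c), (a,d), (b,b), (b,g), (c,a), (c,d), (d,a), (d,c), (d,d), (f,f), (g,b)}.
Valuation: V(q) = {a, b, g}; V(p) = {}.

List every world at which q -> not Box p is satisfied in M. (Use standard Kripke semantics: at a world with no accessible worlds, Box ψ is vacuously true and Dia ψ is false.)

Let φ = q -> not Box p. Evaluate φ at each world:
  a (successors {c, d}): φ is true.
  b (successors {b, g}): φ is true.
  c (successors {a, d}): φ is true.
  d (successors {a, c, d}): φ is true.
  e (successors ∅): φ is true.
  f (successors {f}): φ is true.
  g (successors {b}): φ is true.
For instance, at g:
  At g: q is true, not Box p is true, so q -> not Box p is true.
    At g: Box p is false, so not Box p is true.
      At g: Box p requires p at every successor {b}.
        p fails at b, so Box p is false at g.
Satisfying worlds: {a, b, c, d, e, f, g}

a, b, c, d, e, f, g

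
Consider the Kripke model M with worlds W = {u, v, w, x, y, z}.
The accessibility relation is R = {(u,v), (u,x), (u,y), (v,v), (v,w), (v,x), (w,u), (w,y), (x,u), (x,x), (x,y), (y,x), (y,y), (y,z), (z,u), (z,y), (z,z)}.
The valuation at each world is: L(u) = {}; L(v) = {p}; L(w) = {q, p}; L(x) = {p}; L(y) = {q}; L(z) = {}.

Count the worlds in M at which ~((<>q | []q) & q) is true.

Recall that []ψ holds at a world iff ψ holds at every accessible world, and <>ψ holds iff ψ holds at some accessible world.
Let φ = ~((<>q | []q) & q). Evaluate φ at each world:
  u (successors {v, x, y}): φ is true.
  v (successors {v, w, x}): φ is true.
  w (successors {u, y}): φ is false.
  x (successors {u, x, y}): φ is true.
  y (successors {x, y, z}): φ is false.
  z (successors {u, y, z}): φ is true.
For instance, at v:
  At v: (<>q | []q) & q is false, so ~((<>q | []q) & q) is true.
    At v: <>q | []q is true, q is false, so (<>q | []q) & q is false.
      At v: <>q is true, []q is false, so <>q | []q is true.
Satisfying worlds: {u, v, x, z}

4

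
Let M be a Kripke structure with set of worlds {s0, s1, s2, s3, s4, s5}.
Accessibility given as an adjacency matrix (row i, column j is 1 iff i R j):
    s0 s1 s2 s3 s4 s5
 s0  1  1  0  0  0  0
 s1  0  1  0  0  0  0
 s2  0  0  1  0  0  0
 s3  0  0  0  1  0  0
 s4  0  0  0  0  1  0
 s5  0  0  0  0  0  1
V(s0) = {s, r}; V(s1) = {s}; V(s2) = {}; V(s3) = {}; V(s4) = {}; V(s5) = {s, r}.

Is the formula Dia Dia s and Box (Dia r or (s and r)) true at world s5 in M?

At s5: Dia Dia s is true, Box (Dia r or (s and r)) is true, so Dia Dia s and Box (Dia r or (s and r)) is true.
  At s5: Dia Dia s requires Dia s at some successor in {s5}.
    Dia s holds at s5, so Dia Dia s is true at s5.
      At s5: Dia s requires s at some successor in {s5}.
        s holds at s5, so Dia s is true at s5.
  At s5: Box (Dia r or (s and r)) requires Dia r or (s and r) at every successor {s5}.
      At s5: Dia r is true, s and r is true, so Dia r or (s and r) is true.
  So Box (Dia r or (s and r)) is true at s5.

Yes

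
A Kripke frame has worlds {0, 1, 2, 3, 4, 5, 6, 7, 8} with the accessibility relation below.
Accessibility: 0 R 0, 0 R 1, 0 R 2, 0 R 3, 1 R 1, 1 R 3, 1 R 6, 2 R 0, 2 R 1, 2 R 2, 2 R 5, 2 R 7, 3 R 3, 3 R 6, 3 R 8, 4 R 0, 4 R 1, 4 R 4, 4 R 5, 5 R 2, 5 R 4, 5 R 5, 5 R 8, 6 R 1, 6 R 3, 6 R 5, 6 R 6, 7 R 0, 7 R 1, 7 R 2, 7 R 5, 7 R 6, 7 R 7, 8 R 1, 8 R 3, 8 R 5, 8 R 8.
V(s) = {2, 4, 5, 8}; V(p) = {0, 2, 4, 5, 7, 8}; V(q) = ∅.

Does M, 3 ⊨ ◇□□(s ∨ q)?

At 3: ◇□□(s ∨ q) requires □□(s ∨ q) at some successor in {3, 6, 8}.
  At 3: □□(s ∨ q) is false.
  At 6: □□(s ∨ q) is false.
  At 8: □□(s ∨ q) is false.
So ◇□□(s ∨ q) is false at 3.

No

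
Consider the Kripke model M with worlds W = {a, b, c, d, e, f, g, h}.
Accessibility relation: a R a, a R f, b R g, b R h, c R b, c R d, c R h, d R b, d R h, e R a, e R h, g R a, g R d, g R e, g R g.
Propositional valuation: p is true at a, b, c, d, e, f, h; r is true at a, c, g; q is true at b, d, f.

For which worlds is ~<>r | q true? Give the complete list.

Let φ = ~<>r | q. Evaluate φ at each world:
  a (successors {a, f}): φ is false.
  b (successors {g, h}): φ is true.
  c (successors {b, d, h}): φ is true.
  d (successors {b, h}): φ is true.
  e (successors {a, h}): φ is false.
  f (successors ∅): φ is true.
  g (successors {a, d, e, g}): φ is false.
  h (successors ∅): φ is true.
For instance, at c:
  At c: ~<>r is true, q is false, so ~<>r | q is true.
    At c: <>r is false, so ~<>r is true.
      At c: <>r requires r at some successor in {b, d, h}.
        At b: r is false.
        At d: r is false.
        At h: r is false.
      So <>r is false at c.
Satisfying worlds: {b, c, d, f, h}

b, c, d, f, h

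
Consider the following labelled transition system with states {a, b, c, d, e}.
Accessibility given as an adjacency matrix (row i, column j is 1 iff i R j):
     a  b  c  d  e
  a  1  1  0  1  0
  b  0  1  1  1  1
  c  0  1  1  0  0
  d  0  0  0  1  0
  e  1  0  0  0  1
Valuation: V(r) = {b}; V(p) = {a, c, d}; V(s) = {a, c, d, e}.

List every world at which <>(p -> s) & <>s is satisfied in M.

Recall that <>ψ holds at a world iff ψ holds at some accessible world.
Let φ = <>(p -> s) & <>s. Evaluate φ at each world:
  a (successors {a, b, d}): φ is true.
  b (successors {b, c, d, e}): φ is true.
  c (successors {b, c}): φ is true.
  d (successors {d}): φ is true.
  e (successors {a, e}): φ is true.
For instance, at b:
  At b: <>(p -> s) is true, <>s is true, so <>(p -> s) & <>s is true.
    At b: <>(p -> s) requires p -> s at some successor in {b, c, d, e}.
      p -> s holds at b, so <>(p -> s) is true at b.
    At b: <>s requires s at some successor in {b, c, d, e}.
      s holds at c, so <>s is true at b.
Satisfying worlds: {a, b, c, d, e}

a, b, c, d, e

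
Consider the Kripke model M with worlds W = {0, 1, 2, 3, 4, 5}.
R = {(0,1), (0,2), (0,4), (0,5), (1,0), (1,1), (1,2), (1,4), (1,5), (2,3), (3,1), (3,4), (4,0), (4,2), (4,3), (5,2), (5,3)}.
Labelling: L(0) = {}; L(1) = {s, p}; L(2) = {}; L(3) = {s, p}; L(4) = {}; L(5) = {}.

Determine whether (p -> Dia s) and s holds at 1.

Yes

Recall that Dia ψ holds at a world iff ψ holds at some accessible world.
At 1: p -> Dia s is true, s is true, so (p -> Dia s) and s is true.
  At 1: p is true, Dia s is true, so p -> Dia s is true.
    At 1: Dia s requires s at some successor in {0, 1, 2, 4, 5}.
      s holds at 1, so Dia s is true at 1.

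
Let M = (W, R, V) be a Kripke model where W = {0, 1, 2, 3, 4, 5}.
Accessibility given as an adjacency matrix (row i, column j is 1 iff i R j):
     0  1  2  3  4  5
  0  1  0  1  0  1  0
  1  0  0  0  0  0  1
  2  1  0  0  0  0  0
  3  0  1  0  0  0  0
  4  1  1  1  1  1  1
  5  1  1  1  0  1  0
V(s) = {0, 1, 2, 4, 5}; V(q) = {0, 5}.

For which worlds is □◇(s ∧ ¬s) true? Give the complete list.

Let φ = □◇(s ∧ ¬s). Evaluate φ at each world:
  0 (successors {0, 2, 4}): φ is false.
  1 (successors {5}): φ is false.
  2 (successors {0}): φ is false.
  3 (successors {1}): φ is false.
  4 (successors {0, 1, 2, 3, 4, 5}): φ is false.
  5 (successors {0, 1, 2, 4}): φ is false.
For instance, at 4:
  At 4: □◇(s ∧ ¬s) requires ◇(s ∧ ¬s) at every successor {0, 1, 2, 3, 4, 5}.
    ◇(s ∧ ¬s) fails at 0, so □◇(s ∧ ¬s) is false at 4.
      At 0: ◇(s ∧ ¬s) requires s ∧ ¬s at some successor in {0, 2, 4}.
        At 0: s ∧ ¬s is false.
        At 2: s ∧ ¬s is false.
        At 4: s ∧ ¬s is false.
      So ◇(s ∧ ¬s) is false at 0.
Satisfying worlds: none.

none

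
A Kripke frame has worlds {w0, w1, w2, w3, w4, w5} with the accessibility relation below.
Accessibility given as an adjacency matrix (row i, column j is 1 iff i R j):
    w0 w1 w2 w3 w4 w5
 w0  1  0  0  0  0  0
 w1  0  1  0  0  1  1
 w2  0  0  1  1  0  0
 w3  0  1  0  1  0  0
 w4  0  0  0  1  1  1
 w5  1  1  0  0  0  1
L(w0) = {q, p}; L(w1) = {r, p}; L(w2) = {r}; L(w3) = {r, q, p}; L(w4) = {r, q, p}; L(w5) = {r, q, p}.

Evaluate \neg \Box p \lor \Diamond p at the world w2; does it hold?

Yes

At w2: \neg \Box p is true, \Diamond p is true, so \neg \Box p \lor \Diamond p is true.
  At w2: \Box p is false, so \neg \Box p is true.
    At w2: \Box p requires p at every successor {w2, w3}.
      p fails at w2, so \Box p is false at w2.
  At w2: \Diamond p requires p at some successor in {w2, w3}.
    p holds at w3, so \Diamond p is true at w2.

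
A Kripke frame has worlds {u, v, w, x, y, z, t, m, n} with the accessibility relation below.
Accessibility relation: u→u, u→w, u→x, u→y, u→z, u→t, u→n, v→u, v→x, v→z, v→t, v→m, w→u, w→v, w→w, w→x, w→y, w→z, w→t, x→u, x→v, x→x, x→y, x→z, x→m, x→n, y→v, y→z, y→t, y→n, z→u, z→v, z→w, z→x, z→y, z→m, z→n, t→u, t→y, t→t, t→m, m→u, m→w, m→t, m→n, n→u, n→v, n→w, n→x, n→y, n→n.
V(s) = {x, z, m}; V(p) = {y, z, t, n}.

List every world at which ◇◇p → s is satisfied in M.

Recall that ◇ψ holds at a world iff ψ holds at some accessible world.
Let φ = ◇◇p → s. Evaluate φ at each world:
  u (successors {u, w, x, y, z, t, n}): φ is false.
  v (successors {u, x, z, t, m}): φ is false.
  w (successors {u, v, w, x, y, z, t}): φ is false.
  x (successors {u, v, x, y, z, m, n}): φ is true.
  y (successors {v, z, t, n}): φ is false.
  z (successors {u, v, w, x, y, m, n}): φ is true.
  t (successors {u, y, t, m}): φ is false.
  m (successors {u, w, t, n}): φ is true.
  n (successors {u, v, w, x, y, n}): φ is false.
For instance, at x:
  At x: ◇◇p is true, s is true, so ◇◇p → s is true.
    At x: ◇◇p requires ◇p at some successor in {u, v, x, y, z, m, n}.
      ◇p holds at u, so ◇◇p is true at x.
Satisfying worlds: {x, z, m}

x, z, m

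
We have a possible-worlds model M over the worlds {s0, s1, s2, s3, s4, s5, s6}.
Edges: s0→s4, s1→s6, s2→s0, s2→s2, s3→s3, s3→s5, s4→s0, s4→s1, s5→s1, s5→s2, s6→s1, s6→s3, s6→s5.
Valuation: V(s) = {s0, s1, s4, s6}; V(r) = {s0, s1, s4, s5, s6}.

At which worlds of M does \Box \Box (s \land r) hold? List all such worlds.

Recall that \Box ψ holds at a world iff ψ holds at every accessible world, and \Diamond ψ holds iff ψ holds at some accessible world.
Let φ = \Box \Box (s \land r). Evaluate φ at each world:
  s0 (successors {s4}): φ is true.
  s1 (successors {s6}): φ is false.
  s2 (successors {s0, s2}): φ is false.
  s3 (successors {s3, s5}): φ is false.
  s4 (successors {s0, s1}): φ is true.
  s5 (successors {s1, s2}): φ is false.
  s6 (successors {s1, s3, s5}): φ is false.
For instance, at s5:
  At s5: \Box \Box (s \land r) requires \Box (s \land r) at every successor {s1, s2}.
    \Box (s \land r) fails at s2, so \Box \Box (s \land r) is false at s5.
      At s2: \Box (s \land r) requires s \land r at every successor {s0, s2}.
        s \land r fails at s2, so \Box (s \land r) is false at s2.
Satisfying worlds: {s0, s4}

s0, s4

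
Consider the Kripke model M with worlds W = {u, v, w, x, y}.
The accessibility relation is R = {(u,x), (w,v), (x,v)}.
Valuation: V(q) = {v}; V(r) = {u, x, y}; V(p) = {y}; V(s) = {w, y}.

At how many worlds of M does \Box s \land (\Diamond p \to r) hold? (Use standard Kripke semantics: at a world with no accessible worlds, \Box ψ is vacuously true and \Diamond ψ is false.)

2

Let φ = \Box s \land (\Diamond p \to r). Evaluate φ at each world:
  u (successors {x}): φ is false.
  v (successors ∅): φ is true.
  w (successors {v}): φ is false.
  x (successors {v}): φ is false.
  y (successors ∅): φ is true.
For instance, at w:
  At w: \Box s is false, \Diamond p \to r is true, so \Box s \land (\Diamond p \to r) is false.
    At w: \Box s requires s at every successor {v}.
      s fails at v, so \Box s is false at w.
    At w: \Diamond p is false, r is false, so \Diamond p \to r is true.
      At w: \Diamond p requires p at some successor in {v}.
        At v: p is false.
      So \Diamond p is false at w.
Satisfying worlds: {v, y}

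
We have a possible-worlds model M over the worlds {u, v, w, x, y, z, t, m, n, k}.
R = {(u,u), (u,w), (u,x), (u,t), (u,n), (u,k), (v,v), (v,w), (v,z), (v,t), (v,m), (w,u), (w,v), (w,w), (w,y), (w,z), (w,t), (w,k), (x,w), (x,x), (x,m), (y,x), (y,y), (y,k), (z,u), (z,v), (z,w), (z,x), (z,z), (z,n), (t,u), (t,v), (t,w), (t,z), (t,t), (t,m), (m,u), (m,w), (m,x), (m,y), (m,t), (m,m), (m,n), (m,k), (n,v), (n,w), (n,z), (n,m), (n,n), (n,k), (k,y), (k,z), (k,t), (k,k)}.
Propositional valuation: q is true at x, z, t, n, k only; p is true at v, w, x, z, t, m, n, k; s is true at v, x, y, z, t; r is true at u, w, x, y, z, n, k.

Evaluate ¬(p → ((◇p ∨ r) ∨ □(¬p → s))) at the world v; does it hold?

No

Recall that □ψ holds at a world iff ψ holds at every accessible world, and ◇ψ holds iff ψ holds at some accessible world.
At v: p → ((◇p ∨ r) ∨ □(¬p → s)) is true, so ¬(p → ((◇p ∨ r) ∨ □(¬p → s))) is false.
  At v: p is true, (◇p ∨ r) ∨ □(¬p → s) is true, so p → ((◇p ∨ r) ∨ □(¬p → s)) is true.
    At v: ◇p ∨ r is true, □(¬p → s) is true, so (◇p ∨ r) ∨ □(¬p → s) is true.
      At v: ◇p is true, r is false, so ◇p ∨ r is true.
      At v: □(¬p → s) requires ¬p → s at every successor {v, w, z, t, m}.
        At v: ¬p → s is true.
        At w: ¬p → s is true.
        At z: ¬p → s is true.
        At t: ¬p → s is true.
        At m: ¬p → s is true.
      So □(¬p → s) is true at v.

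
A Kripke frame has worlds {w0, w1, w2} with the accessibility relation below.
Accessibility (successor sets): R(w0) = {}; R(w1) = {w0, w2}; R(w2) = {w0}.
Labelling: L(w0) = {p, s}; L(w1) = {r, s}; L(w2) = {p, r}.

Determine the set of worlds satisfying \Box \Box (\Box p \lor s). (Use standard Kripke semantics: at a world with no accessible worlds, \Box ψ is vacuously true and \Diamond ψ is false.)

Recall that \Box ψ holds at a world iff ψ holds at every accessible world, and \Diamond ψ holds iff ψ holds at some accessible world.
Let φ = \Box \Box (\Box p \lor s). Evaluate φ at each world:
  w0 (successors ∅): φ is true.
  w1 (successors {w0, w2}): φ is true.
  w2 (successors {w0}): φ is true.
For instance, at w1:
  At w1: \Box \Box (\Box p \lor s) requires \Box (\Box p \lor s) at every successor {w0, w2}.
      At w0: no accessible worlds, so \Box (\Box p \lor s) holds vacuously.
      At w2: \Box (\Box p \lor s) requires \Box p \lor s at every successor {w0}.
        At w0: \Box p \lor s is true.
      So \Box (\Box p \lor s) is true at w2.
  So \Box \Box (\Box p \lor s) is true at w1.
Satisfying worlds: {w0, w1, w2}

w0, w1, w2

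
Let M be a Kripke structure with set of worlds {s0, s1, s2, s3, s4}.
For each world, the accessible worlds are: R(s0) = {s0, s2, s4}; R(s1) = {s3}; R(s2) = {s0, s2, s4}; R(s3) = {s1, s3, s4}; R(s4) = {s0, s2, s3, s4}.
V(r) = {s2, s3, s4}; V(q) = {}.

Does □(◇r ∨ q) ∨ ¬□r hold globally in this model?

Yes

Let φ = □(◇r ∨ q) ∨ ¬□r. Evaluate φ at each world:
  s0 (successors {s0, s2, s4}): φ is true.
  s1 (successors {s3}): φ is true.
  s2 (successors {s0, s2, s4}): φ is true.
  s3 (successors {s1, s3, s4}): φ is true.
  s4 (successors {s0, s2, s3, s4}): φ is true.
For instance, at s4:
  At s4: □(◇r ∨ q) is true, ¬□r is true, so □(◇r ∨ q) ∨ ¬□r is true.
    At s4: □(◇r ∨ q) requires ◇r ∨ q at every successor {s0, s2, s3, s4}.
      At s0: ◇r ∨ q is true.
      At s2: ◇r ∨ q is true.
      At s3: ◇r ∨ q is true.
      At s4: ◇r ∨ q is true.
    So □(◇r ∨ q) is true at s4.
    At s4: □r is false, so ¬□r is true.
      At s4: □r requires r at every successor {s0, s2, s3, s4}.
        r fails at s0, so □r is false at s4.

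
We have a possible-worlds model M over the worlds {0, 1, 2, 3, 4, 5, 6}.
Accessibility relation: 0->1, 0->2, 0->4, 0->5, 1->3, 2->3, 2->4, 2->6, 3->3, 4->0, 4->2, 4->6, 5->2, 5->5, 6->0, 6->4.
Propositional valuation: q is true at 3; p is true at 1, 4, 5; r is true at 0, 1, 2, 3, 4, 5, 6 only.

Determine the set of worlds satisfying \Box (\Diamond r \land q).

Let φ = \Box (\Diamond r \land q). Evaluate φ at each world:
  0 (successors {1, 2, 4, 5}): φ is false.
  1 (successors {3}): φ is true.
  2 (successors {3, 4, 6}): φ is false.
  3 (successors {3}): φ is true.
  4 (successors {0, 2, 6}): φ is false.
  5 (successors {2, 5}): φ is false.
  6 (successors {0, 4}): φ is false.
For instance, at 5:
  At 5: \Box (\Diamond r \land q) requires \Diamond r \land q at every successor {2, 5}.
    \Diamond r \land q fails at 2, so \Box (\Diamond r \land q) is false at 5.
      At 2: \Diamond r is true, q is false, so \Diamond r \land q is false.
Satisfying worlds: {1, 3}

1, 3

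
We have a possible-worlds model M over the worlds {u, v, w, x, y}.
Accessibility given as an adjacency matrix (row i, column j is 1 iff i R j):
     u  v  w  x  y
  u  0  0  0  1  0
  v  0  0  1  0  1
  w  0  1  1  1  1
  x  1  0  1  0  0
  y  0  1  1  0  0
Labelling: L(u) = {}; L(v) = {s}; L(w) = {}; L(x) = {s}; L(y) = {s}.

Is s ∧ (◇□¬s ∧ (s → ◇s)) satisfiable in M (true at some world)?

Recall that □ψ holds at a world iff ψ holds at every accessible world, and ◇ψ holds iff ψ holds at some accessible world.
Let φ = s ∧ (◇□¬s ∧ (s → ◇s)). Evaluate φ at each world:
  u (successors {x}): φ is false.
  v (successors {w, y}): φ is false.
  w (successors {v, w, x, y}): φ is false.
  x (successors {u, w}): φ is false.
  y (successors {v, w}): φ is false.
For instance, at y:
  At y: s is true, ◇□¬s ∧ (s → ◇s) is false, so s ∧ (◇□¬s ∧ (s → ◇s)) is false.
    At y: ◇□¬s is false, s → ◇s is true, so ◇□¬s ∧ (s → ◇s) is false.
      At y: ◇□¬s requires □¬s at some successor in {v, w}.
        At v: □¬s is false.
        At w: □¬s is false.
      So ◇□¬s is false at y.
      At y: s is true, ◇s is true, so s → ◇s is true.

No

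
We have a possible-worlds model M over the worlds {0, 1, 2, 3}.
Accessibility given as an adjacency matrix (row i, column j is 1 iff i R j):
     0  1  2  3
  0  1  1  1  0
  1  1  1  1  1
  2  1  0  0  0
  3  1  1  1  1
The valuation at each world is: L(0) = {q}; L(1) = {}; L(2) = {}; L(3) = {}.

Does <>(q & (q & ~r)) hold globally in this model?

Yes

Let φ = <>(q & (q & ~r)). Evaluate φ at each world:
  0 (successors {0, 1, 2}): φ is true.
  1 (successors {0, 1, 2, 3}): φ is true.
  2 (successors {0}): φ is true.
  3 (successors {0, 1, 2, 3}): φ is true.
For instance, at 1:
  At 1: <>(q & (q & ~r)) requires q & (q & ~r) at some successor in {0, 1, 2, 3}.
    q & (q & ~r) holds at 0, so <>(q & (q & ~r)) is true at 1.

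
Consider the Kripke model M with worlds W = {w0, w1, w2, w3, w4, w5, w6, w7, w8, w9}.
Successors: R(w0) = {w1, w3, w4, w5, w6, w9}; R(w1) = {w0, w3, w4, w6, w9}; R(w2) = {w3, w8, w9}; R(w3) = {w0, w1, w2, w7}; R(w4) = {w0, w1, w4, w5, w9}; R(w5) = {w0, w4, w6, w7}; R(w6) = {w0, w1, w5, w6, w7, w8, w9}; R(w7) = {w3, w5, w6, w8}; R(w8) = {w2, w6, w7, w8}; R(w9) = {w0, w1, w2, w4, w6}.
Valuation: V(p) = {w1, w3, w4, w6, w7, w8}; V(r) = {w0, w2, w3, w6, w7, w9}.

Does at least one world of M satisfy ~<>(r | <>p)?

No

Recall that <>ψ holds at a world iff ψ holds at some accessible world.
Let φ = ~<>(r | <>p). Evaluate φ at each world:
  w0 (successors {w1, w3, w4, w5, w6, w9}): φ is false.
  w1 (successors {w0, w3, w4, w6, w9}): φ is false.
  w2 (successors {w3, w8, w9}): φ is false.
  w3 (successors {w0, w1, w2, w7}): φ is false.
  w4 (successors {w0, w1, w4, w5, w9}): φ is false.
  w5 (successors {w0, w4, w6, w7}): φ is false.
  w6 (successors {w0, w1, w5, w6, w7, w8, w9}): φ is false.
  w7 (successors {w3, w5, w6, w8}): φ is false.
  w8 (successors {w2, w6, w7, w8}): φ is false.
  w9 (successors {w0, w1, w2, w4, w6}): φ is false.
For instance, at w8:
  At w8: <>(r | <>p) is true, so ~<>(r | <>p) is false.
    At w8: <>(r | <>p) requires r | <>p at some successor in {w2, w6, w7, w8}.
      r | <>p holds at w2, so <>(r | <>p) is true at w8.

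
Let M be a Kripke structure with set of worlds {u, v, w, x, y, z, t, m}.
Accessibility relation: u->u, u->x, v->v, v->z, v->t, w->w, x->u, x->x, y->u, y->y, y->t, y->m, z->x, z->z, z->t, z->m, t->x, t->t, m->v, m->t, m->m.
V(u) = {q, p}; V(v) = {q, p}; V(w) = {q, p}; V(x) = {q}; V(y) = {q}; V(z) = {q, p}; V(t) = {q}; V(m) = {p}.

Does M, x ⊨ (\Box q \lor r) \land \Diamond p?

Yes

At x: \Box q \lor r is true, \Diamond p is true, so (\Box q \lor r) \land \Diamond p is true.
  At x: \Box q is true, r is false, so \Box q \lor r is true.
    At x: \Box q requires q at every successor {u, x}.
      At u: q is true.
      At x: q is true.
    So \Box q is true at x.
  At x: \Diamond p requires p at some successor in {u, x}.
    p holds at u, so \Diamond p is true at x.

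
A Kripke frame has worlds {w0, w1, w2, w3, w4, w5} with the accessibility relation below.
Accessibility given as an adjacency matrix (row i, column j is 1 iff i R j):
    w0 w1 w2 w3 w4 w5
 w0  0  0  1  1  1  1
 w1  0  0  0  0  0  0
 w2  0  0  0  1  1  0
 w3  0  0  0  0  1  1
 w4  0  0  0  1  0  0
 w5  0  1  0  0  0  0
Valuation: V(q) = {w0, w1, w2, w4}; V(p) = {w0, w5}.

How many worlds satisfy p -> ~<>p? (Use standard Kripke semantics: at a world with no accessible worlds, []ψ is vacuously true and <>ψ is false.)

5

Let φ = p -> ~<>p. Evaluate φ at each world:
  w0 (successors {w2, w3, w4, w5}): φ is false.
  w1 (successors ∅): φ is true.
  w2 (successors {w3, w4}): φ is true.
  w3 (successors {w4, w5}): φ is true.
  w4 (successors {w3}): φ is true.
  w5 (successors {w1}): φ is true.
For instance, at w5:
  At w5: p is true, ~<>p is true, so p -> ~<>p is true.
    At w5: <>p is false, so ~<>p is true.
      At w5: <>p requires p at some successor in {w1}.
        At w1: p is false.
      So <>p is false at w5.
Satisfying worlds: {w1, w2, w3, w4, w5}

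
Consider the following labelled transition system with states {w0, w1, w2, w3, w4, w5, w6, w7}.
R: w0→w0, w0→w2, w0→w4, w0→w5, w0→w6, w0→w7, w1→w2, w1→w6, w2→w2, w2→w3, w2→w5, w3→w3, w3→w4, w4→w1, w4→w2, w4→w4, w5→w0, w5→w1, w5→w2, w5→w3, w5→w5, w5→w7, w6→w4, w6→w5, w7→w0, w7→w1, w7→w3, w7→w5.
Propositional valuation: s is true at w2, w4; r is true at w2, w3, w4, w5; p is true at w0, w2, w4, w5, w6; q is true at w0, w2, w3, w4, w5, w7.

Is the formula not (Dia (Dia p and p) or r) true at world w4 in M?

At w4: Dia (Dia p and p) or r is true, so not (Dia (Dia p and p) or r) is false.
  At w4: Dia (Dia p and p) is true, r is true, so Dia (Dia p and p) or r is true.
    At w4: Dia (Dia p and p) requires Dia p and p at some successor in {w1, w2, w4}.
      Dia p and p holds at w2, so Dia (Dia p and p) is true at w4.

No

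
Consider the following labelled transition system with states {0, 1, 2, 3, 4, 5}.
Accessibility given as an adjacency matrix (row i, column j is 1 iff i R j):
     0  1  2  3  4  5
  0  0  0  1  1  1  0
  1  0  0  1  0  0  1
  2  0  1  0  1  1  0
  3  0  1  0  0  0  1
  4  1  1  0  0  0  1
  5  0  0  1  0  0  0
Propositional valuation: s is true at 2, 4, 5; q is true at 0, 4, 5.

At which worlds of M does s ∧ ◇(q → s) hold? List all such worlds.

Recall that ◇ψ holds at a world iff ψ holds at some accessible world.
Let φ = s ∧ ◇(q → s). Evaluate φ at each world:
  0 (successors {2, 3, 4}): φ is false.
  1 (successors {2, 5}): φ is false.
  2 (successors {1, 3, 4}): φ is true.
  3 (successors {1, 5}): φ is false.
  4 (successors {0, 1, 5}): φ is true.
  5 (successors {2}): φ is true.
For instance, at 1:
  At 1: s is false, ◇(q → s) is true, so s ∧ ◇(q → s) is false.
    At 1: ◇(q → s) requires q → s at some successor in {2, 5}.
      q → s holds at 2, so ◇(q → s) is true at 1.
Satisfying worlds: {2, 4, 5}

2, 4, 5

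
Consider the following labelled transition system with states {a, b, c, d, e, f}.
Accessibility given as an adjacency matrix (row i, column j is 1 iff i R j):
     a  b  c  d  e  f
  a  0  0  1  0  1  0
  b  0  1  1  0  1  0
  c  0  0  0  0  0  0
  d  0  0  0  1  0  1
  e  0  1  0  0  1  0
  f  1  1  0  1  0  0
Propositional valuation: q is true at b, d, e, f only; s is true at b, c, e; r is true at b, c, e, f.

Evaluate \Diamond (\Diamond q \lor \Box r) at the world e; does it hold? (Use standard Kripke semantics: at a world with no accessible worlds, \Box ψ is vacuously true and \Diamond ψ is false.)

At e: \Diamond (\Diamond q \lor \Box r) requires \Diamond q \lor \Box r at some successor in {b, e}.
  \Diamond q \lor \Box r holds at b, so \Diamond (\Diamond q \lor \Box r) is true at e.
    At b: \Diamond q is true, \Box r is true, so \Diamond q \lor \Box r is true.
      At b: \Diamond q requires q at some successor in {b, c, e}.
        q holds at b, so \Diamond q is true at b.
      At b: \Box r requires r at every successor {b, c, e}.
        At b: r is true.
        At c: r is true.
        At e: r is true.
      So \Box r is true at b.

Yes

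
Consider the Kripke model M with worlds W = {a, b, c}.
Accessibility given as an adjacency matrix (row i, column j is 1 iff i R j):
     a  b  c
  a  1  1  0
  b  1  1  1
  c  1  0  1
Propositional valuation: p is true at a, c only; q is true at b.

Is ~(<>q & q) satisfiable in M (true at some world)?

Let φ = ~(<>q & q). Evaluate φ at each world:
  a (successors {a, b}): φ is true.
  b (successors {a, b, c}): φ is false.
  c (successors {a, c}): φ is true.
Detail at a (witness):
  At a: <>q & q is false, so ~(<>q & q) is true.
    At a: <>q is true, q is false, so <>q & q is false.
      At a: <>q requires q at some successor in {a, b}.
        q holds at b, so <>q is true at a.

Yes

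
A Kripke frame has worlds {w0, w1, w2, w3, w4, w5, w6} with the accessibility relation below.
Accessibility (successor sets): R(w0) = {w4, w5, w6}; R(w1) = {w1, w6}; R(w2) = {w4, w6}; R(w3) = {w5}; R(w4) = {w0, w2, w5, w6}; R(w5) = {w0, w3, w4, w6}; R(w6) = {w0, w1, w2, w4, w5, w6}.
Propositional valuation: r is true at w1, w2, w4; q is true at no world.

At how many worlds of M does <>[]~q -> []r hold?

0

Let φ = <>[]~q -> []r. Evaluate φ at each world:
  w0 (successors {w4, w5, w6}): φ is false.
  w1 (successors {w1, w6}): φ is false.
  w2 (successors {w4, w6}): φ is false.
  w3 (successors {w5}): φ is false.
  w4 (successors {w0, w2, w5, w6}): φ is false.
  w5 (successors {w0, w3, w4, w6}): φ is false.
  w6 (successors {w0, w1, w2, w4, w5, w6}): φ is false.
For instance, at w3:
  At w3: <>[]~q is true, []r is false, so <>[]~q -> []r is false.
    At w3: <>[]~q requires []~q at some successor in {w5}.
      []~q holds at w5, so <>[]~q is true at w3.
    At w3: []r requires r at every successor {w5}.
      r fails at w5, so []r is false at w3.
Satisfying worlds: none.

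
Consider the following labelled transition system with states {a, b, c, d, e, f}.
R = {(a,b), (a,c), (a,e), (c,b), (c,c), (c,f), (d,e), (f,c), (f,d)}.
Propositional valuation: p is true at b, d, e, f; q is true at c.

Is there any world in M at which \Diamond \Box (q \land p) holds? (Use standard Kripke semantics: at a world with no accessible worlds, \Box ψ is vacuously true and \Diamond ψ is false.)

Yes

Let φ = \Diamond \Box (q \land p). Evaluate φ at each world:
  a (successors {b, c, e}): φ is true.
  b (successors ∅): φ is false.
  c (successors {b, c, f}): φ is true.
  d (successors {e}): φ is true.
  e (successors ∅): φ is false.
  f (successors {c, d}): φ is false.
Detail at a (witness):
  At a: \Diamond \Box (q \land p) requires \Box (q \land p) at some successor in {b, c, e}.
    \Box (q \land p) holds at b, so \Diamond \Box (q \land p) is true at a.
      At b: no accessible worlds, so \Box (q \land p) holds vacuously.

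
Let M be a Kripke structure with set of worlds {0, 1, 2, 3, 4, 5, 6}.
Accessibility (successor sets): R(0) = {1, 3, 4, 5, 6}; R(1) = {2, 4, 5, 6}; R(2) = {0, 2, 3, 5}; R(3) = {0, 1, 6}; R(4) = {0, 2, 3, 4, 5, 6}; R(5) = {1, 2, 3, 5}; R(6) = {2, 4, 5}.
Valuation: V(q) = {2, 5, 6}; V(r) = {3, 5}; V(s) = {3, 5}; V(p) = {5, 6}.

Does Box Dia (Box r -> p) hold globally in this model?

Yes

Let φ = Box Dia (Box r -> p). Evaluate φ at each world:
  0 (successors {1, 3, 4, 5, 6}): φ is true.
  1 (successors {2, 4, 5, 6}): φ is true.
  2 (successors {0, 2, 3, 5}): φ is true.
  3 (successors {0, 1, 6}): φ is true.
  4 (successors {0, 2, 3, 4, 5, 6}): φ is true.
  5 (successors {1, 2, 3, 5}): φ is true.
  6 (successors {2, 4, 5}): φ is true.
For instance, at 6:
  At 6: Box Dia (Box r -> p) requires Dia (Box r -> p) at every successor {2, 4, 5}.
      At 2: Dia (Box r -> p) requires Box r -> p at some successor in {0, 2, 3, 5}.
        Box r -> p holds at 0, so Dia (Box r -> p) is true at 2.
      At 4: Dia (Box r -> p) requires Box r -> p at some successor in {0, 2, 3, 4, 5, 6}.
        Box r -> p holds at 0, so Dia (Box r -> p) is true at 4.
      At 5: Dia (Box r -> p) requires Box r -> p at some successor in {1, 2, 3, 5}.
        Box r -> p holds at 1, so Dia (Box r -> p) is true at 5.
  So Box Dia (Box r -> p) is true at 6.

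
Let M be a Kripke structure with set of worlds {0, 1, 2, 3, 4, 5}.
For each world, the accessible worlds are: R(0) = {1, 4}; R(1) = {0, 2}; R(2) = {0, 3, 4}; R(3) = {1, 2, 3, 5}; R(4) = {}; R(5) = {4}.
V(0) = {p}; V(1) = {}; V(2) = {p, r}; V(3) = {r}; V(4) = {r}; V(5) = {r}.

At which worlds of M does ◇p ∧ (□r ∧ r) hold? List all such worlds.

none

Recall that □ψ holds at a world iff ψ holds at every accessible world, and ◇ψ holds iff ψ holds at some accessible world.
Let φ = ◇p ∧ (□r ∧ r). Evaluate φ at each world:
  0 (successors {1, 4}): φ is false.
  1 (successors {0, 2}): φ is false.
  2 (successors {0, 3, 4}): φ is false.
  3 (successors {1, 2, 3, 5}): φ is false.
  4 (successors ∅): φ is false.
  5 (successors {4}): φ is false.
For instance, at 2:
  At 2: ◇p is true, □r ∧ r is false, so ◇p ∧ (□r ∧ r) is false.
    At 2: ◇p requires p at some successor in {0, 3, 4}.
      p holds at 0, so ◇p is true at 2.
    At 2: □r is false, r is true, so □r ∧ r is false.
      At 2: □r requires r at every successor {0, 3, 4}.
        r fails at 0, so □r is false at 2.
Satisfying worlds: none.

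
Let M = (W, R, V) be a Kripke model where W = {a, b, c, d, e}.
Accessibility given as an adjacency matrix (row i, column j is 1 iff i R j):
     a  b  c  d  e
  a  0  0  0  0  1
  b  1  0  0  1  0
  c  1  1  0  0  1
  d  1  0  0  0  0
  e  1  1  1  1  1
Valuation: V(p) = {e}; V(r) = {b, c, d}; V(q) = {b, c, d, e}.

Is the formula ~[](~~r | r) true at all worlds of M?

Recall that []ψ holds at a world iff ψ holds at every accessible world, and <>ψ holds iff ψ holds at some accessible world.
Let φ = ~[](~~r | r). Evaluate φ at each world:
  a (successors {e}): φ is true.
  b (successors {a, d}): φ is true.
  c (successors {a, b, e}): φ is true.
  d (successors {a}): φ is true.
  e (successors {a, b, c, d, e}): φ is true.
For instance, at d:
  At d: [](~~r | r) is false, so ~[](~~r | r) is true.
    At d: [](~~r | r) requires ~~r | r at every successor {a}.
      ~~r | r fails at a, so [](~~r | r) is false at d.

Yes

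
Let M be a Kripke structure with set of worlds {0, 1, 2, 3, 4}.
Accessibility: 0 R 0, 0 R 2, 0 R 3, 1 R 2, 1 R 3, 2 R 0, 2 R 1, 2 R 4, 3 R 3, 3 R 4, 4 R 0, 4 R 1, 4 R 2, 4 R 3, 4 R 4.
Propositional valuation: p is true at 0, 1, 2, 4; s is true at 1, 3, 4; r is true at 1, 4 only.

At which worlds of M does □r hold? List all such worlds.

Let φ = □r. Evaluate φ at each world:
  0 (successors {0, 2, 3}): φ is false.
  1 (successors {2, 3}): φ is false.
  2 (successors {0, 1, 4}): φ is false.
  3 (successors {3, 4}): φ is false.
  4 (successors {0, 1, 2, 3, 4}): φ is false.
For instance, at 2:
  At 2: □r requires r at every successor {0, 1, 4}.
    r fails at 0, so □r is false at 2.
Satisfying worlds: none.

none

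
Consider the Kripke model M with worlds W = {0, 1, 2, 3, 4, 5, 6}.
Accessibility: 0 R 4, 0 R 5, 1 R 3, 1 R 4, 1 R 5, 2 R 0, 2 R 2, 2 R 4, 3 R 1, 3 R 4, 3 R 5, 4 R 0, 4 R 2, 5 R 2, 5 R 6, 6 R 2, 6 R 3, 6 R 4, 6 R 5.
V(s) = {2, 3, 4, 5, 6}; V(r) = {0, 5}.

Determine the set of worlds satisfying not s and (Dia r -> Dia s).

0, 1

Recall that Dia ψ holds at a world iff ψ holds at some accessible world.
Let φ = not s and (Dia r -> Dia s). Evaluate φ at each world:
  0 (successors {4, 5}): φ is true.
  1 (successors {3, 4, 5}): φ is true.
  2 (successors {0, 2, 4}): φ is false.
  3 (successors {1, 4, 5}): φ is false.
  4 (successors {0, 2}): φ is false.
  5 (successors {2, 6}): φ is false.
  6 (successors {2, 3, 4, 5}): φ is false.
For instance, at 4:
  At 4: not s is false, Dia r -> Dia s is true, so not s and (Dia r -> Dia s) is false.
    At 4: Dia r is true, Dia s is true, so Dia r -> Dia s is true.
      At 4: Dia r requires r at some successor in {0, 2}.
        r holds at 0, so Dia r is true at 4.
      At 4: Dia s requires s at some successor in {0, 2}.
        s holds at 2, so Dia s is true at 4.
Satisfying worlds: {0, 1}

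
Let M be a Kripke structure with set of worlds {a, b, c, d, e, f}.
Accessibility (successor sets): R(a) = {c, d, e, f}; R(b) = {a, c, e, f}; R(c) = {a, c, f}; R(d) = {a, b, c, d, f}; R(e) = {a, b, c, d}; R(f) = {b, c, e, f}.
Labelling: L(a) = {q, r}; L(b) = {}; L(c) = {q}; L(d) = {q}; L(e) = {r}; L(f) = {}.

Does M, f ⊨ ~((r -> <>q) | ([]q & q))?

No

At f: (r -> <>q) | ([]q & q) is true, so ~((r -> <>q) | ([]q & q)) is false.
  At f: r -> <>q is true, []q & q is false, so (r -> <>q) | ([]q & q) is true.
    At f: r is false, <>q is true, so r -> <>q is true.
      At f: <>q requires q at some successor in {b, c, e, f}.
        q holds at c, so <>q is true at f.
    At f: []q is false, q is false, so []q & q is false.
      At f: []q requires q at every successor {b, c, e, f}.
        q fails at b, so []q is false at f.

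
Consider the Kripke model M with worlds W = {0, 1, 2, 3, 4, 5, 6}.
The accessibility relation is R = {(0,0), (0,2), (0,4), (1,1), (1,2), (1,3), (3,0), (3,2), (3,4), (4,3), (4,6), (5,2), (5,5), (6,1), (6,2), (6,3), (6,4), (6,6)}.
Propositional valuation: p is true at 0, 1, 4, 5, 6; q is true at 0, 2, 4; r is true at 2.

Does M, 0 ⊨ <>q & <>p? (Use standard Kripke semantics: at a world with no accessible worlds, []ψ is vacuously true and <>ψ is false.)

Yes

At 0: <>q is true, <>p is true, so <>q & <>p is true.
  At 0: <>q requires q at some successor in {0, 2, 4}.
    q holds at 0, so <>q is true at 0.
  At 0: <>p requires p at some successor in {0, 2, 4}.
    p holds at 0, so <>p is true at 0.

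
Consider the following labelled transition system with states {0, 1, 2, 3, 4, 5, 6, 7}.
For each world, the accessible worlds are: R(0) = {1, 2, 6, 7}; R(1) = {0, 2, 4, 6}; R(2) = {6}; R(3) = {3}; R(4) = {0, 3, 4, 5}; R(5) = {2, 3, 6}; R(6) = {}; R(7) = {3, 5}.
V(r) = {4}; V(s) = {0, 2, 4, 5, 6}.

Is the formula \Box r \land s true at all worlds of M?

No

Let φ = \Box r \land s. Evaluate φ at each world:
  0 (successors {1, 2, 6, 7}): φ is false.
  1 (successors {0, 2, 4, 6}): φ is false.
  2 (successors {6}): φ is false.
  3 (successors {3}): φ is false.
  4 (successors {0, 3, 4, 5}): φ is false.
  5 (successors {2, 3, 6}): φ is false.
  6 (successors ∅): φ is true.
  7 (successors {3, 5}): φ is false.
Detail at 0 (counterexample):
  At 0: \Box r is false, s is true, so \Box r \land s is false.
    At 0: \Box r requires r at every successor {1, 2, 6, 7}.
      r fails at 1, so \Box r is false at 0.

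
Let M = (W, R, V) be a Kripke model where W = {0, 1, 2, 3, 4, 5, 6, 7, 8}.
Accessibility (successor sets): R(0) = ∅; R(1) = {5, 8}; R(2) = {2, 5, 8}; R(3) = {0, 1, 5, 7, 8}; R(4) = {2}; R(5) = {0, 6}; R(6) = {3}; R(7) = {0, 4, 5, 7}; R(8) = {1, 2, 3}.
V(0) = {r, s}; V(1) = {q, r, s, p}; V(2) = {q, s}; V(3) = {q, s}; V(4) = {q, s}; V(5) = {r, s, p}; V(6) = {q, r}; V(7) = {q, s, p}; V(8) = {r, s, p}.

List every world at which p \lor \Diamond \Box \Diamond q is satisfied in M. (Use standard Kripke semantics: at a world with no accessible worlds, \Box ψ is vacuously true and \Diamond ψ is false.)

Recall that \Box ψ holds at a world iff ψ holds at every accessible world, and \Diamond ψ holds iff ψ holds at some accessible world.
Let φ = p \lor \Diamond \Box \Diamond q. Evaluate φ at each world:
  0 (successors ∅): φ is false.
  1 (successors {5, 8}): φ is true.
  2 (successors {2, 5, 8}): φ is true.
  3 (successors {0, 1, 5, 7, 8}): φ is true.
  4 (successors {2}): φ is true.
  5 (successors {0, 6}): φ is true.
  6 (successors {3}): φ is false.
  7 (successors {0, 4, 5, 7}): φ is true.
  8 (successors {1, 2, 3}): φ is true.
For instance, at 6:
  At 6: p is false, \Diamond \Box \Diamond q is false, so p \lor \Diamond \Box \Diamond q is false.
    At 6: \Diamond \Box \Diamond q requires \Box \Diamond q at some successor in {3}.
      At 3: \Box \Diamond q is false.
    So \Diamond \Box \Diamond q is false at 6.
Satisfying worlds: {1, 2, 3, 4, 5, 7, 8}

1, 2, 3, 4, 5, 7, 8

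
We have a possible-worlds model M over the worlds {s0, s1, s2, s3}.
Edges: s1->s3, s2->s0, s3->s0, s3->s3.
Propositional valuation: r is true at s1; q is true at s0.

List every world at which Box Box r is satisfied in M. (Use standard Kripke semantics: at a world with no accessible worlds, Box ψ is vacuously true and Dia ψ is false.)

s0, s2

Recall that Box ψ holds at a world iff ψ holds at every accessible world, and Dia ψ holds iff ψ holds at some accessible world.
Let φ = Box Box r. Evaluate φ at each world:
  s0 (successors ∅): φ is true.
  s1 (successors {s3}): φ is false.
  s2 (successors {s0}): φ is true.
  s3 (successors {s0, s3}): φ is false.
For instance, at s1:
  At s1: Box Box r requires Box r at every successor {s3}.
    Box r fails at s3, so Box Box r is false at s1.
      At s3: Box r requires r at every successor {s0, s3}.
        r fails at s0, so Box r is false at s3.
Satisfying worlds: {s0, s2}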